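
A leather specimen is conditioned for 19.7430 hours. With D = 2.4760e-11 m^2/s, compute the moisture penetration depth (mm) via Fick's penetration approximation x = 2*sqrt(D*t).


t = 19.7430 hr * 3600 = 71074.8000 s
D * t = 2.4760e-11 * 71074.8000 = 1.7598e-06
x = 2 * sqrt(D*t) = 2 * sqrt(1.7598e-06) = 0.00265316 m = 2.6532 mm


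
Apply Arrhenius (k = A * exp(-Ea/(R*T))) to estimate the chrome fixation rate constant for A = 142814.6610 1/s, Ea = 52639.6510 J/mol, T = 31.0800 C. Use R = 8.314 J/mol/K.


T_K = T_C + 273.15 = 31.0800 + 273.15 = 304.2300 K
exponent = -Ea / (R * T_K) = -52639.6510 / (8.314 * 304.2300) = -20.8114
k = A * exp(exponent) = 142814.6610 * exp(-20.8114) = 1.3077e-04 1/s


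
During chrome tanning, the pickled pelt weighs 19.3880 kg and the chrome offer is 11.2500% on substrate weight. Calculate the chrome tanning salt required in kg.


Formula: Chrome = substrate * pct / 100
Substituting: Chrome = 19.3880 * 11.2500 / 100
Result: 2.1812 kg


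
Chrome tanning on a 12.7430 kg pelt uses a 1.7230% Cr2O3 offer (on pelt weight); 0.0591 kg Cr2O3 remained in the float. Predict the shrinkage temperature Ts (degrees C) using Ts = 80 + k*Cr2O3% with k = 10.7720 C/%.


Offered = pelt * offer_pct / 100 = 12.7430 * 1.7230 / 100 = 0.2196 kg
Uptake = offered - residual = 0.2196 - 0.0591 = 0.1605 kg
Cr2O3% on pelt = uptake / pelt * 100 = 0.1605 / 12.7430 * 100 = 1.2592 %
Ts = 80 + k * Cr2O3% = 80 + 10.7720 * 1.2592 = 93.5643 C


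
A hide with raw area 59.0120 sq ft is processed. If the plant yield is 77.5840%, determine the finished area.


Formula: finished = raw * yield / 100
Substituting: finished = 59.0120 * 77.5840 / 100
Result: 45.7839 sq ft


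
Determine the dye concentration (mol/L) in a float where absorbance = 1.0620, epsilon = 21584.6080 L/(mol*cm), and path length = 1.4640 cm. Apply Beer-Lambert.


Formula: c = A / (epsilon * l)
Substituting: c = 1.0620 / (21584.6080 * 1.4640)
Result: 3.3608e-05 mol/L


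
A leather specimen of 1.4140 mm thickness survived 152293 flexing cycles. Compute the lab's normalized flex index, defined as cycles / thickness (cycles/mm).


Formula: Index = cycles / thickness
Substituting: Index = 152293 / 1.4140
Result: 107703.6775 cycles/mm


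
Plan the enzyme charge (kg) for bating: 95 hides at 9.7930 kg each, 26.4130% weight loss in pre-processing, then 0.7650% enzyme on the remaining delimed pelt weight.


Total_raw = N * avg_wt = 95 * 9.7930 = 930.3350 kg
Substrate = Total_raw * (1 - loss/100) = 930.3350 * (1 - 26.4130/100) = 684.6056 kg
Enzyme = Substrate * pct / 100 = 684.6056 * 0.7650 / 100 = 5.2372 kg


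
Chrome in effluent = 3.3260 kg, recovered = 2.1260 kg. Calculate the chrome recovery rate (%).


Formula: Recovery = recovered / input * 100
Substituting: Recovery = 2.1260 / 3.3260 * 100
Result: 63.9206 %


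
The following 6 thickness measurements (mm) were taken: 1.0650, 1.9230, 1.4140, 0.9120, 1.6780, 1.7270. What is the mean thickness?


Formula: Average = sum / n
Substituting: Average = 8.7190 / 6
Result: 1.4532 mm


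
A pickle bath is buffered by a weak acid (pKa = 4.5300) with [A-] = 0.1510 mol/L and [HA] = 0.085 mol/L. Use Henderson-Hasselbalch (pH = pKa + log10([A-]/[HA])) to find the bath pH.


ratio = [A-] / [HA] = 0.1510 / 0.085 = 1.7765
log10(ratio) = 0.2496
pH = pKa + log10(ratio) = 4.5300 + 0.2496 = 4.7796


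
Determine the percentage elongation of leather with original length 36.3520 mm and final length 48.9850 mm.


Formula: Elongation = (Lf - L0) / L0 * 100
Substituting: Elongation = (48.9850 - 36.3520) / 36.3520 * 100
Result: 34.7519 %


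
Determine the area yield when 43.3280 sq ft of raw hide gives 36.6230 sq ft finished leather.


Formula: Yield = finished / raw * 100
Substituting: Yield = 36.6230 / 43.3280 * 100
Result: 84.5250 %


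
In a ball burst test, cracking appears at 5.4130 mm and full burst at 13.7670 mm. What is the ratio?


Formula: Ratio = crack / burst
Substituting: Ratio = 5.4130 / 13.7670
Result: 0.3932


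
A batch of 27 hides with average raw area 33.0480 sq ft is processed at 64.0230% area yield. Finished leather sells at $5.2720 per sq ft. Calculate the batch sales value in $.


Raw_total = N * avg_area = 27 * 33.0480 = 892.2960 sq ft
Finished = Raw_total * yield / 100 = 892.2960 * 64.0230 / 100 = 571.2747 sq ft
Value = Finished * price = 571.2747 * 5.2720 = 3011.7601 $


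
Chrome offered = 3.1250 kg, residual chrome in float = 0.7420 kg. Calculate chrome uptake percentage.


Formula: Uptake = (offered - residual) / offered * 100
Substituting: Uptake = (3.1250 - 0.7420) / 3.1250 * 100
Result: 76.2560 %


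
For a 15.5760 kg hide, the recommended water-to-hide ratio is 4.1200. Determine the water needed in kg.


Formula: Water = hide_weight * ratio
Substituting: Water = 15.5760 * 4.1200
Result: 64.1731 kg


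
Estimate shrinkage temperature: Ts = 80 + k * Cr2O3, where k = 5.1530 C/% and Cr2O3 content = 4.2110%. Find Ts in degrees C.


Formula: Ts = 80 + k * Cr2O3
Substituting: Ts = 80 + 5.1530 * 4.2110
Result: 101.6993 C


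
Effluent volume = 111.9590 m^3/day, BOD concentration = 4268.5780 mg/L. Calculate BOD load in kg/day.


Formula: BOD_load = volume * conc / 1000
Substituting: BOD_load = 111.9590 * 4268.5780 / 1000
Result: 477.9057 kg/day


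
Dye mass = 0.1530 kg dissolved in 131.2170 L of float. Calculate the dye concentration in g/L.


Formula: Conc = dye_mass(kg) / volume(L) * 1000
Substituting: Conc = 0.1530 / 131.2170 * 1000
Result: 1.1660 g/L


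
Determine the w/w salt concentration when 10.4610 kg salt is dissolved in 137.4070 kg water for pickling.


Formula: Conc = salt / (water + salt) * 100
Substituting: Conc = 10.4610 / (137.4070 + 10.4610) * 100
Result: 7.0746 %


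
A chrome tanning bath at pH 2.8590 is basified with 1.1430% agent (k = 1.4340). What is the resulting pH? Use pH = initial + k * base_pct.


Formula: pH_final = pH_initial + k * base_pct
Substituting: pH_final = 2.8590 + 1.4340 * 1.1430
Result: 4.4981


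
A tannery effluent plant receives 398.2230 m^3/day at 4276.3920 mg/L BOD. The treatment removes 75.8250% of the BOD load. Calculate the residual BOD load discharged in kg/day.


Load_in = volume * conc / 1000 = 398.2230 * 4276.3920 / 1000 = 1702.9577 kg/day
Removed = Load_in * eff / 100 = 1702.9577 * 75.8250 / 100 = 1291.2676 kg/day
Load_out = Load_in - Removed = 1702.9577 - 1291.2676 = 411.6900 kg/day


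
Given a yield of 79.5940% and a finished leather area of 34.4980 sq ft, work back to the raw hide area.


Formula: raw = finished * 100 / yield
Substituting: raw = 34.4980 * 100 / 79.5940
Result: 43.3425 sq ft


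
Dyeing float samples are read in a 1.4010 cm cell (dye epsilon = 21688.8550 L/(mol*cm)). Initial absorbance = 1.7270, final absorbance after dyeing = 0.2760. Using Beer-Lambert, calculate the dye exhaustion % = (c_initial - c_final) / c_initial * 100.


c_initial = A_i / (epsilon * l) = 1.7270 / (21688.8550 * 1.4010) = 5.6835e-05 mol/L
c_final = A_f / (epsilon * l) = 0.2760 / (21688.8550 * 1.4010) = 9.0831e-06 mol/L
Exhaustion = (c_initial - c_final) / c_initial * 100 = (5.6835e-05 - 9.0831e-06) / 5.6835e-05 * 100 = 84.0185 %


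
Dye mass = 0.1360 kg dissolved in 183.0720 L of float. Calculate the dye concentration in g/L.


Formula: Conc = dye_mass(kg) / volume(L) * 1000
Substituting: Conc = 0.1360 / 183.0720 * 1000
Result: 0.7429 g/L


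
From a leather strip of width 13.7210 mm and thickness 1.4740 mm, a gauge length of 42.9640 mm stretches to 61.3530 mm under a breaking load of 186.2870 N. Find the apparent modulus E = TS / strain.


TS = F / (w * t) = 186.2870 / (13.7210 * 1.4740) = 9.2108 N/mm^2
strain = (Lf - L0) / L0 = (61.3530 - 42.9640) / 42.9640 = 0.4280
E = TS / strain = 9.2108 / 0.4280 = 21.5202 N/mm^2


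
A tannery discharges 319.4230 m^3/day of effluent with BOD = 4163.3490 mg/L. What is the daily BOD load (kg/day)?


Formula: BOD_load = volume * conc / 1000
Substituting: BOD_load = 319.4230 * 4163.3490 / 1000
Result: 1329.8694 kg/day


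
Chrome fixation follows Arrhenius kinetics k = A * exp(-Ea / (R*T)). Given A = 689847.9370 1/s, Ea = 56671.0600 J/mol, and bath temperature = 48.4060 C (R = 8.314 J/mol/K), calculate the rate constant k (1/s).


T_K = T_C + 273.15 = 48.4060 + 273.15 = 321.5560 K
exponent = -Ea / (R * T_K) = -56671.0600 / (8.314 * 321.5560) = -21.1980
k = A * exp(exponent) = 689847.9370 * exp(-21.1980) = 4.2912e-04 1/s


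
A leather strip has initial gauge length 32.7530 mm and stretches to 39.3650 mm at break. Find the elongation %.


Formula: Elongation = (Lf - L0) / L0 * 100
Substituting: Elongation = (39.3650 - 32.7530) / 32.7530 * 100
Result: 20.1875 %


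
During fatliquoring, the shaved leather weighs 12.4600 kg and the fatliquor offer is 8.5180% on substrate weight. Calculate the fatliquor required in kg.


Formula: Fat = substrate * pct / 100
Substituting: Fat = 12.4600 * 8.5180 / 100
Result: 1.0613 kg


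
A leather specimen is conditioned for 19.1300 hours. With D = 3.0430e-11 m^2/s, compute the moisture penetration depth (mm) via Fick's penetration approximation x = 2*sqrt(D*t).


t = 19.1300 hr * 3600 = 68868.0000 s
D * t = 3.0430e-11 * 68868.0000 = 2.0957e-06
x = 2 * sqrt(D*t) = 2 * sqrt(2.0957e-06) = 0.00289527 m = 2.8953 mm


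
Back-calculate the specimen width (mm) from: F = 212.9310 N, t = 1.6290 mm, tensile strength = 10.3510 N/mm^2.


Formula: w = F / (TS * t)
Substituting: w = 212.9310 / (10.3510 * 1.6290)
Result: 12.6280 mm


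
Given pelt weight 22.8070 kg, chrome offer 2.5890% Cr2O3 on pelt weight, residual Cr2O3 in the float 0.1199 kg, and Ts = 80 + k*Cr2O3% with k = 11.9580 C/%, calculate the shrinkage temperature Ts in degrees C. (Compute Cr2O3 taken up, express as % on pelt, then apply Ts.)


Offered = pelt * offer_pct / 100 = 22.8070 * 2.5890 / 100 = 0.5905 kg
Uptake = offered - residual = 0.5905 - 0.1199 = 0.4706 kg
Cr2O3% on pelt = uptake / pelt * 100 = 0.4706 / 22.8070 * 100 = 2.0633 %
Ts = 80 + k * Cr2O3% = 80 + 11.9580 * 2.0633 = 104.6728 C


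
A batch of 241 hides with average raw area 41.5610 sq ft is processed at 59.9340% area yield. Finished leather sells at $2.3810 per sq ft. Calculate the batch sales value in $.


Raw_total = N * avg_area = 241 * 41.5610 = 10016.2010 sq ft
Finished = Raw_total * yield / 100 = 10016.2010 * 59.9340 / 100 = 6003.1099 sq ft
Value = Finished * price = 6003.1099 * 2.3810 = 14293.4047 $


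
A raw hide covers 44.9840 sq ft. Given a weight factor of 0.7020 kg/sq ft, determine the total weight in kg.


Formula: Weight = area * weight_per_sqft
Substituting: Weight = 44.9840 * 0.7020
Result: 31.5788 kg


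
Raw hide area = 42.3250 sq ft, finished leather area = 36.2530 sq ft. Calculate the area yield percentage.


Formula: Yield = finished / raw * 100
Substituting: Yield = 36.2530 / 42.3250 * 100
Result: 85.6539 %


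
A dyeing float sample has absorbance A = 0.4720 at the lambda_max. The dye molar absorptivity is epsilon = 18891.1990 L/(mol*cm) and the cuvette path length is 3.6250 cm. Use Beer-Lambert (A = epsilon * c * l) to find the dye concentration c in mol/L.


Formula: c = A / (epsilon * l)
Substituting: c = 0.4720 / (18891.1990 * 3.6250)
Result: 6.8925e-06 mol/L


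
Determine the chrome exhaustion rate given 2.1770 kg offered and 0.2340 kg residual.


Formula: Uptake = (offered - residual) / offered * 100
Substituting: Uptake = (2.1770 - 0.2340) / 2.1770 * 100
Result: 89.2513 %


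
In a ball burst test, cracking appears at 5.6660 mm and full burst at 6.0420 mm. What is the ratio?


Formula: Ratio = crack / burst
Substituting: Ratio = 5.6660 / 6.0420
Result: 0.9378


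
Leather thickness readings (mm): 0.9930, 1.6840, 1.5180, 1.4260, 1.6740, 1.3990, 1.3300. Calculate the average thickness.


Formula: Average = sum / n
Substituting: Average = 10.0240 / 7
Result: 1.4320 mm


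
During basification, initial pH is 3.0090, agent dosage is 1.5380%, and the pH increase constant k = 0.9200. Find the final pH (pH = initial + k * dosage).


Formula: pH_final = pH_initial + k * base_pct
Substituting: pH_final = 3.0090 + 0.9200 * 1.5380
Result: 4.4240


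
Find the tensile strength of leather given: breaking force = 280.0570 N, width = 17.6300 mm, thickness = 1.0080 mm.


Formula: TS = force / (width * thickness)
Substituting: TS = 280.0570 / (17.6300 * 1.0080)
Result: 15.7592 N/mm^2


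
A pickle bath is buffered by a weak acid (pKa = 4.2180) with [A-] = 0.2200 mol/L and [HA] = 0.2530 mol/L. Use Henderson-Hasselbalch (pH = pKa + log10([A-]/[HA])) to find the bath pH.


ratio = [A-] / [HA] = 0.2200 / 0.2530 = 0.8696
log10(ratio) = -0.0606978
pH = pKa + log10(ratio) = 4.2180 - 0.0606978 = 4.1573


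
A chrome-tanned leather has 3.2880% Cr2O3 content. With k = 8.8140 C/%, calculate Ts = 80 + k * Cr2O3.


Formula: Ts = 80 + k * Cr2O3
Substituting: Ts = 80 + 8.8140 * 3.2880
Result: 108.9804 C


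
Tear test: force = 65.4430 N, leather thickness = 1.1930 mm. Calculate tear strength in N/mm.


Formula: Tear strength = force / thickness
Substituting: Tear strength = 65.4430 / 1.1930
Result: 54.8558 N/mm


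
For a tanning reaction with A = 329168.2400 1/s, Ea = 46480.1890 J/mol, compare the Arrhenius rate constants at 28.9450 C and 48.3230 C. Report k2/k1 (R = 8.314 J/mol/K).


T1 = 28.9450 + 273.15 = 302.0950 K; T2 = 48.3230 + 273.15 = 321.4730 K
k1 = A * exp(-Ea/(R*T1)) = 329168.2400 * exp(-46480.1890/(8.314*302.0950)) = 0.00302226 1/s
k2 = A * exp(-Ea/(R*T2)) = 329168.2400 * exp(-46480.1890/(8.314*321.4730)) = 0.00922141 1/s
k2/k1 = 0.00922141 / 0.00302226 = 3.0512


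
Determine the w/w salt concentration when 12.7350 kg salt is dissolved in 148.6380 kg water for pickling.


Formula: Conc = salt / (water + salt) * 100
Substituting: Conc = 12.7350 / (148.6380 + 12.7350) * 100
Result: 7.8917 %


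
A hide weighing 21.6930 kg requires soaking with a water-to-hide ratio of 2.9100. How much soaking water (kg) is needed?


Formula: Water = hide_weight * ratio
Substituting: Water = 21.6930 * 2.9100
Result: 63.1266 kg


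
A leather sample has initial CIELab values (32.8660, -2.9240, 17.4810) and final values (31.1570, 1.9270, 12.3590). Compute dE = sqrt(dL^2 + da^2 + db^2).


dL = -1.7090, da = 4.8510, db = -5.1220
dE = sqrt((-1.7090)^2 + 4.8510^2 + (-5.1220)^2) = 7.2586


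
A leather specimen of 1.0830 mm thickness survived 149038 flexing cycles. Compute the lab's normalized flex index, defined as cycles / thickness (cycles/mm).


Formula: Index = cycles / thickness
Substituting: Index = 149038 / 1.0830
Result: 137615.8818 cycles/mm


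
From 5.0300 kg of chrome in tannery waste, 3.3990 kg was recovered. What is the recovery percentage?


Formula: Recovery = recovered / input * 100
Substituting: Recovery = 3.3990 / 5.0300 * 100
Result: 67.5746 %


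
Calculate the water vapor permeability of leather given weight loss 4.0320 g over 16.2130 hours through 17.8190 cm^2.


Formula: WVP = loss / (area * time)
Substituting: WVP = 4.0320 / (17.8190 * 16.2130)
Result: 0.0139564 g/(cm^2*hr)


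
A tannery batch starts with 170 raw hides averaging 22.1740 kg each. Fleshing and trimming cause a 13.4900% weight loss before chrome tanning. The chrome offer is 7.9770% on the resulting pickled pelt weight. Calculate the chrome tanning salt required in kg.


Total_raw = N * avg_wt = 170 * 22.1740 = 3769.5800 kg
Substrate = Total_raw * (1 - loss/100) = 3769.5800 * (1 - 13.4900/100) = 3261.0637 kg
Chrome = Substrate * pct / 100 = 3261.0637 * 7.9770 / 100 = 260.1350 kg


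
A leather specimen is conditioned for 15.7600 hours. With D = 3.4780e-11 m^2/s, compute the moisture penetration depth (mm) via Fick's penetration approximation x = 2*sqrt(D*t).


t = 15.7600 hr * 3600 = 56736.0000 s
D * t = 3.4780e-11 * 56736.0000 = 1.9733e-06
x = 2 * sqrt(D*t) = 2 * sqrt(1.9733e-06) = 0.00280947 m = 2.8095 mm


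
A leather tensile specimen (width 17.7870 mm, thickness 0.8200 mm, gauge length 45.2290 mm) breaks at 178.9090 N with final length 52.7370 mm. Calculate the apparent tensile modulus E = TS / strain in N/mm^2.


TS = F / (w * t) = 178.9090 / (17.7870 * 0.8200) = 12.2664 N/mm^2
strain = (Lf - L0) / L0 = (52.7370 - 45.2290) / 45.2290 = 0.1660
E = TS / strain = 12.2664 / 0.1660 = 73.8939 N/mm^2


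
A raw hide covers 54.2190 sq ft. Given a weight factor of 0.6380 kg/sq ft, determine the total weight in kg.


Formula: Weight = area * weight_per_sqft
Substituting: Weight = 54.2190 * 0.6380
Result: 34.5917 kg


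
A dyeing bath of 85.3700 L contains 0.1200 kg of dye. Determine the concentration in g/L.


Formula: Conc = dye_mass(kg) / volume(L) * 1000
Substituting: Conc = 0.1200 / 85.3700 * 1000
Result: 1.4056 g/L


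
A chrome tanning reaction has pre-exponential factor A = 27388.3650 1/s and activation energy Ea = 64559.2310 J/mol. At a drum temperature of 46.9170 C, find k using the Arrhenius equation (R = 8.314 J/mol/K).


T_K = T_C + 273.15 = 46.9170 + 273.15 = 320.0670 K
exponent = -Ea / (R * T_K) = -64559.2310 / (8.314 * 320.0670) = -24.2609
k = A * exp(exponent) = 27388.3650 * exp(-24.2609) = 7.9649e-07 1/s


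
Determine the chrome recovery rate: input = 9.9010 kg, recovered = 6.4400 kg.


Formula: Recovery = recovered / input * 100
Substituting: Recovery = 6.4400 / 9.9010 * 100
Result: 65.0439 %


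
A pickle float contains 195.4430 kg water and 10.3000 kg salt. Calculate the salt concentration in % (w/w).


Formula: Conc = salt / (water + salt) * 100
Substituting: Conc = 10.3000 / (195.4430 + 10.3000) * 100
Result: 5.0062 %


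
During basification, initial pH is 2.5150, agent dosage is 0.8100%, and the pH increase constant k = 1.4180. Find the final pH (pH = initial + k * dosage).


Formula: pH_final = pH_initial + k * base_pct
Substituting: pH_final = 2.5150 + 1.4180 * 0.8100
Result: 3.6636


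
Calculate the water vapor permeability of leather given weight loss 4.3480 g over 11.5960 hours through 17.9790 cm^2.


Formula: WVP = loss / (area * time)
Substituting: WVP = 4.3480 / (17.9790 * 11.5960)
Result: 0.0208553 g/(cm^2*hr)


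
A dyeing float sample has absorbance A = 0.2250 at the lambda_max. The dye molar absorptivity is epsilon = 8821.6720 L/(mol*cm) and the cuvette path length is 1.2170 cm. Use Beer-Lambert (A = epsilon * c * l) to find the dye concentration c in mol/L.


Formula: c = A / (epsilon * l)
Substituting: c = 0.2250 / (8821.6720 * 1.2170)
Result: 2.0958e-05 mol/L


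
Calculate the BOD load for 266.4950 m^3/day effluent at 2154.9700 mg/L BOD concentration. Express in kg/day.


Formula: BOD_load = volume * conc / 1000
Substituting: BOD_load = 266.4950 * 2154.9700 / 1000
Result: 574.2887 kg/day


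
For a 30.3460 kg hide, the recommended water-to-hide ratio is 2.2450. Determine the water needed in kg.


Formula: Water = hide_weight * ratio
Substituting: Water = 30.3460 * 2.2450
Result: 68.1268 kg


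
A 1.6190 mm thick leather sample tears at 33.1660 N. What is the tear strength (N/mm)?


Formula: Tear strength = force / thickness
Substituting: Tear strength = 33.1660 / 1.6190
Result: 20.4855 N/mm


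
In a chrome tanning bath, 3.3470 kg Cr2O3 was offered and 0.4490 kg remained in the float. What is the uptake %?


Formula: Uptake = (offered - residual) / offered * 100
Substituting: Uptake = (3.3470 - 0.4490) / 3.3470 * 100
Result: 86.5850 %


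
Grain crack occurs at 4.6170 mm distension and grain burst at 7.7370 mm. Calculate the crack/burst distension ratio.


Formula: Ratio = crack / burst
Substituting: Ratio = 4.6170 / 7.7370
Result: 0.5967


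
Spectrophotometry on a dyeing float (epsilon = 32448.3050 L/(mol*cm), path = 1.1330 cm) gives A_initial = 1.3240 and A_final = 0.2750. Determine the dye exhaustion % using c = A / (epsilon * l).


c_initial = A_i / (epsilon * l) = 1.3240 / (32448.3050 * 1.1330) = 3.6014e-05 mol/L
c_final = A_f / (epsilon * l) = 0.2750 / (32448.3050 * 1.1330) = 7.4802e-06 mol/L
Exhaustion = (c_initial - c_final) / c_initial * 100 = (3.6014e-05 - 7.4802e-06) / 3.6014e-05 * 100 = 79.2296 %


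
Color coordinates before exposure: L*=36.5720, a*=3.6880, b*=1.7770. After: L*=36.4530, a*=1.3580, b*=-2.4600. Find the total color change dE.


dL = -0.1190, da = -2.3300, db = -4.2370
dE = sqrt((-0.1190)^2 + (-2.3300)^2 + (-4.2370)^2) = 4.8369


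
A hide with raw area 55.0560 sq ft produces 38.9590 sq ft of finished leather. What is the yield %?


Formula: Yield = finished / raw * 100
Substituting: Yield = 38.9590 / 55.0560 * 100
Result: 70.7625 %


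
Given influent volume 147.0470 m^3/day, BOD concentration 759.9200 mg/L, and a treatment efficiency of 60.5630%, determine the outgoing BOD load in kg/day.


Load_in = volume * conc / 1000 = 147.0470 * 759.9200 / 1000 = 111.7440 kg/day
Removed = Load_in * eff / 100 = 111.7440 * 60.5630 / 100 = 67.6755 kg/day
Load_out = Load_in - Removed = 111.7440 - 67.6755 = 44.0685 kg/day


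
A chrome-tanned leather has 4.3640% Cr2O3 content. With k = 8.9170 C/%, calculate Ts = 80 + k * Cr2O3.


Formula: Ts = 80 + k * Cr2O3
Substituting: Ts = 80 + 8.9170 * 4.3640
Result: 118.9138 C


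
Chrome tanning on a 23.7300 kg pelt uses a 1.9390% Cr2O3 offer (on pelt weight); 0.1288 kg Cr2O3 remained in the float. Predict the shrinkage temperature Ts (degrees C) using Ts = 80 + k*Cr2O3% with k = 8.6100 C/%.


Offered = pelt * offer_pct / 100 = 23.7300 * 1.9390 / 100 = 0.4601 kg
Uptake = offered - residual = 0.4601 - 0.1288 = 0.3313 kg
Cr2O3% on pelt = uptake / pelt * 100 = 0.3313 / 23.7300 * 100 = 1.3962 %
Ts = 80 + k * Cr2O3% = 80 + 8.6100 * 1.3962 = 92.0215 C


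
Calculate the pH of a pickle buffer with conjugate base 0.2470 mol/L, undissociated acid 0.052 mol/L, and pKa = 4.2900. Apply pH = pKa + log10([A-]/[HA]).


ratio = [A-] / [HA] = 0.2470 / 0.052 = 4.7500
log10(ratio) = 0.6767
pH = pKa + log10(ratio) = 4.2900 + 0.6767 = 4.9667


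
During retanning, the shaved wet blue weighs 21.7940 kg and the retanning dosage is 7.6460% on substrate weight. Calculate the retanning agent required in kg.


Formula: Retan = substrate * pct / 100
Substituting: Retan = 21.7940 * 7.6460 / 100
Result: 1.6664 kg


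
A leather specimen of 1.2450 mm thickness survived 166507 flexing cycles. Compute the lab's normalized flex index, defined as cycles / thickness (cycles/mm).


Formula: Index = cycles / thickness
Substituting: Index = 166507 / 1.2450
Result: 133740.5622 cycles/mm


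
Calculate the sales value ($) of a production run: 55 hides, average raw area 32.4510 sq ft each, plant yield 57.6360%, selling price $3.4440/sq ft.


Raw_total = N * avg_area = 55 * 32.4510 = 1784.8050 sq ft
Finished = Raw_total * yield / 100 = 1784.8050 * 57.6360 / 100 = 1028.6902 sq ft
Value = Finished * price = 1028.6902 * 3.4440 = 3542.8091 $


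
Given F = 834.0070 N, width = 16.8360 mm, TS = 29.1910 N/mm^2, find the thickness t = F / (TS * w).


Formula: t = F / (TS * w)
Substituting: t = 834.0070 / (29.1910 * 16.8360)
Result: 1.6970 mm


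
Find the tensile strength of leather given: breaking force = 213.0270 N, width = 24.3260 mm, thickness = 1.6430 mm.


Formula: TS = force / (width * thickness)
Substituting: TS = 213.0270 / (24.3260 * 1.6430)
Result: 5.3300 N/mm^2


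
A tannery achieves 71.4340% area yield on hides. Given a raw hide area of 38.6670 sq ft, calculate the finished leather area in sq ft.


Formula: finished = raw * yield / 100
Substituting: finished = 38.6670 * 71.4340 / 100
Result: 27.6214 sq ft


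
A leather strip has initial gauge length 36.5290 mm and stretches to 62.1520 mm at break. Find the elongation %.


Formula: Elongation = (Lf - L0) / L0 * 100
Substituting: Elongation = (62.1520 - 36.5290) / 36.5290 * 100
Result: 70.1443 %


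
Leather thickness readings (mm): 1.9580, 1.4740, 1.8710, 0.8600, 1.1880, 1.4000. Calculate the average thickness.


Formula: Average = sum / n
Substituting: Average = 8.7510 / 6
Result: 1.4585 mm


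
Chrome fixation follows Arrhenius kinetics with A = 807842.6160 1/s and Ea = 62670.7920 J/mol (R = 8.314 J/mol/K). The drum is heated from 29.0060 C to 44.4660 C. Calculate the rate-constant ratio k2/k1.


T1 = 29.0060 + 273.15 = 302.1560 K; T2 = 44.4660 + 273.15 = 317.6160 K
k1 = A * exp(-Ea/(R*T1)) = 807842.6160 * exp(-62670.7920/(8.314*302.1560)) = 1.1826e-05 1/s
k2 = A * exp(-Ea/(R*T2)) = 807842.6160 * exp(-62670.7920/(8.314*317.6160)) = 3.9830e-05 1/s
k2/k1 = 3.9830e-05 / 1.1826e-05 = 3.3680


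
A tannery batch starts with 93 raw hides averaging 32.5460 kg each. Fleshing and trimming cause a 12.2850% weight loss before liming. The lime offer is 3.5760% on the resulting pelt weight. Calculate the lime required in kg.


Total_raw = N * avg_wt = 93 * 32.5460 = 3026.7780 kg
Substrate = Total_raw * (1 - loss/100) = 3026.7780 * (1 - 12.2850/100) = 2654.9383 kg
Lime = Substrate * pct / 100 = 2654.9383 * 3.5760 / 100 = 94.9406 kg


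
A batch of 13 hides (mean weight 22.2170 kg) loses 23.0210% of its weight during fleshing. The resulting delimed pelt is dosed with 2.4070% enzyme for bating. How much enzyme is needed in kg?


Total_raw = N * avg_wt = 13 * 22.2170 = 288.8210 kg
Substrate = Total_raw * (1 - loss/100) = 288.8210 * (1 - 23.0210/100) = 222.3315 kg
Enzyme = Substrate * pct / 100 = 222.3315 * 2.4070 / 100 = 5.3515 kg


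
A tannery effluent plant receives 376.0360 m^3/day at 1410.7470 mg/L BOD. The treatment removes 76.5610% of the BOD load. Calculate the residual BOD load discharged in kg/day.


Load_in = volume * conc / 1000 = 376.0360 * 1410.7470 / 1000 = 530.4917 kg/day
Removed = Load_in * eff / 100 = 530.4917 * 76.5610 / 100 = 406.1497 kg/day
Load_out = Load_in - Removed = 530.4917 - 406.1497 = 124.3419 kg/day


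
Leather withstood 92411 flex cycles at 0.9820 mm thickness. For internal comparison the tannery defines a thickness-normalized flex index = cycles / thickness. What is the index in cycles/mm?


Formula: Index = cycles / thickness
Substituting: Index = 92411 / 0.9820
Result: 94104.8880 cycles/mm


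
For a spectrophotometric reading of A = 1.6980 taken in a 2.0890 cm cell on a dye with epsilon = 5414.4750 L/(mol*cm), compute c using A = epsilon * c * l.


Formula: c = A / (epsilon * l)
Substituting: c = 1.6980 / (5414.4750 * 2.0890)
Result: 1.5012e-04 mol/L


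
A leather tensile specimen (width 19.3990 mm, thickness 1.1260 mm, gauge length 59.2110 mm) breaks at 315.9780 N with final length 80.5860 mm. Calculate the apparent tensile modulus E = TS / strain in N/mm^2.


TS = F / (w * t) = 315.9780 / (19.3990 * 1.1260) = 14.4657 N/mm^2
strain = (Lf - L0) / L0 = (80.5860 - 59.2110) / 59.2110 = 0.3610
E = TS / strain = 14.4657 / 0.3610 = 40.0715 N/mm^2


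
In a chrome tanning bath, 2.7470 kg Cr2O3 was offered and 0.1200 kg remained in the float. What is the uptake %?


Formula: Uptake = (offered - residual) / offered * 100
Substituting: Uptake = (2.7470 - 0.1200) / 2.7470 * 100
Result: 95.6316 %


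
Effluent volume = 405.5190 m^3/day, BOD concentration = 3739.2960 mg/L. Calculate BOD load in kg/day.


Formula: BOD_load = volume * conc / 1000
Substituting: BOD_load = 405.5190 * 3739.2960 / 1000
Result: 1516.3556 kg/day


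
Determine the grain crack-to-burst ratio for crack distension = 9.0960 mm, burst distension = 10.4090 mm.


Formula: Ratio = crack / burst
Substituting: Ratio = 9.0960 / 10.4090
Result: 0.8739


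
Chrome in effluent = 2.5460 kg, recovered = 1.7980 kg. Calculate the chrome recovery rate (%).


Formula: Recovery = recovered / input * 100
Substituting: Recovery = 1.7980 / 2.5460 * 100
Result: 70.6206 %


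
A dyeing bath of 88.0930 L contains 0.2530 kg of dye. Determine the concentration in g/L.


Formula: Conc = dye_mass(kg) / volume(L) * 1000
Substituting: Conc = 0.2530 / 88.0930 * 1000
Result: 2.8720 g/L


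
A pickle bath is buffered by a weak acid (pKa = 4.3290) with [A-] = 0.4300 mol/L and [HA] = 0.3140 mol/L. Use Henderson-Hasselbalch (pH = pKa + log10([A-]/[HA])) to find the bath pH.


ratio = [A-] / [HA] = 0.4300 / 0.3140 = 1.3694
log10(ratio) = 0.1365
pH = pKa + log10(ratio) = 4.3290 + 0.1365 = 4.4655


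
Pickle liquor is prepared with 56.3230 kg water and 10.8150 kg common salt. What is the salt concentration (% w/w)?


Formula: Conc = salt / (water + salt) * 100
Substituting: Conc = 10.8150 / (56.3230 + 10.8150) * 100
Result: 16.1086 %


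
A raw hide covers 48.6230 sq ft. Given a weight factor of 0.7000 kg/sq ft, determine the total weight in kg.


Formula: Weight = area * weight_per_sqft
Substituting: Weight = 48.6230 * 0.7000
Result: 34.0361 kg


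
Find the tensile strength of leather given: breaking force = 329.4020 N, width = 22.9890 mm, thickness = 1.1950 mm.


Formula: TS = force / (width * thickness)
Substituting: TS = 329.4020 / (22.9890 * 1.1950)
Result: 11.9905 N/mm^2


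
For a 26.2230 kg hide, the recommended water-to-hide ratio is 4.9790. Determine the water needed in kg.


Formula: Water = hide_weight * ratio
Substituting: Water = 26.2230 * 4.9790
Result: 130.5643 kg


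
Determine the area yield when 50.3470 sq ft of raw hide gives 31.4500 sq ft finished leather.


Formula: Yield = finished / raw * 100
Substituting: Yield = 31.4500 / 50.3470 * 100
Result: 62.4665 %


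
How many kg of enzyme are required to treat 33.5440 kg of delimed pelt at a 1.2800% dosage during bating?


Formula: Enzyme = substrate * pct / 100
Substituting: Enzyme = 33.5440 * 1.2800 / 100
Result: 0.4294 kg


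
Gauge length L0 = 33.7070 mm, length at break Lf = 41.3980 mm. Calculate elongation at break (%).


Formula: Elongation = (Lf - L0) / L0 * 100
Substituting: Elongation = (41.3980 - 33.7070) / 33.7070 * 100
Result: 22.8172 %


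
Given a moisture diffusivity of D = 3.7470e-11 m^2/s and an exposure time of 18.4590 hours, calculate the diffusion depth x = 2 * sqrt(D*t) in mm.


t = 18.4590 hr * 3600 = 66452.4000 s
D * t = 3.7470e-11 * 66452.4000 = 2.4900e-06
x = 2 * sqrt(D*t) = 2 * sqrt(2.4900e-06) = 0.00315593 m = 3.1559 mm


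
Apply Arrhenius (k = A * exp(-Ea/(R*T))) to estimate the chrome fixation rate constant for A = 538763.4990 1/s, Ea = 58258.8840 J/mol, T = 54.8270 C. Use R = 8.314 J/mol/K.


T_K = T_C + 273.15 = 54.8270 + 273.15 = 327.9770 K
exponent = -Ea / (R * T_K) = -58258.8840 / (8.314 * 327.9770) = -21.3653
k = A * exp(exponent) = 538763.4990 * exp(-21.3653) = 2.8351e-04 1/s


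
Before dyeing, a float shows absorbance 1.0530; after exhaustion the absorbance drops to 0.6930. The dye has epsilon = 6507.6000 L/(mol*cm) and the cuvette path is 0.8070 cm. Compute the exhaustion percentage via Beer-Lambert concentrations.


c_initial = A_i / (epsilon * l) = 1.0530 / (6507.6000 * 0.8070) = 2.0051e-04 mol/L
c_final = A_f / (epsilon * l) = 0.6930 / (6507.6000 * 0.8070) = 1.3196e-04 mol/L
Exhaustion = (c_initial - c_final) / c_initial * 100 = (2.0051e-04 - 1.3196e-04) / 2.0051e-04 * 100 = 34.1880 %


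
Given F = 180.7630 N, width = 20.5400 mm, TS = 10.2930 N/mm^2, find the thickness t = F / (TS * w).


Formula: t = F / (TS * w)
Substituting: t = 180.7630 / (10.2930 * 20.5400)
Result: 0.8550 mm


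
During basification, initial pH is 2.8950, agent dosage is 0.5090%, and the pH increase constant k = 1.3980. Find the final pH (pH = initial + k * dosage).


Formula: pH_final = pH_initial + k * base_pct
Substituting: pH_final = 2.8950 + 1.3980 * 0.5090
Result: 3.6066


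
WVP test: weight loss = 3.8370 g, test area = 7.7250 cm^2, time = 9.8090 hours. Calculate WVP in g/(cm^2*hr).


Formula: WVP = loss / (area * time)
Substituting: WVP = 3.8370 / (7.7250 * 9.8090)
Result: 0.0506371 g/(cm^2*hr)


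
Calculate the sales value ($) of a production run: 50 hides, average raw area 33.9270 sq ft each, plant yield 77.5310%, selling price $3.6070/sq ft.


Raw_total = N * avg_area = 50 * 33.9270 = 1696.3500 sq ft
Finished = Raw_total * yield / 100 = 1696.3500 * 77.5310 / 100 = 1315.1971 sq ft
Value = Finished * price = 1315.1971 * 3.6070 = 4743.9160 $


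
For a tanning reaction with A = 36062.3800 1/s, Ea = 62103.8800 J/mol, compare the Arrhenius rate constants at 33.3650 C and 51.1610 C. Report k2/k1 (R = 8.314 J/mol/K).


T1 = 33.3650 + 273.15 = 306.5150 K; T2 = 51.1610 + 273.15 = 324.3110 K
k1 = A * exp(-Ea/(R*T1)) = 36062.3800 * exp(-62103.8800/(8.314*306.5150)) = 9.4029e-07 1/s
k2 = A * exp(-Ea/(R*T2)) = 36062.3800 * exp(-62103.8800/(8.314*324.3110)) = 3.5812e-06 1/s
k2/k1 = 3.5812e-06 / 9.4029e-07 = 3.8086


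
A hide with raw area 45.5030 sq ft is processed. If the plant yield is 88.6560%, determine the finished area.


Formula: finished = raw * yield / 100
Substituting: finished = 45.5030 * 88.6560 / 100
Result: 40.3411 sq ft


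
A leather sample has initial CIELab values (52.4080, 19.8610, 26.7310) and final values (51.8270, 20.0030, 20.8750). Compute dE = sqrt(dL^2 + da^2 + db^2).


dL = -0.5810, da = 0.1420, db = -5.8560
dE = sqrt((-0.5810)^2 + 0.1420^2 + (-5.8560)^2) = 5.8865


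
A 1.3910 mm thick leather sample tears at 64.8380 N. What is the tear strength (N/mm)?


Formula: Tear strength = force / thickness
Substituting: Tear strength = 64.8380 / 1.3910
Result: 46.6125 N/mm


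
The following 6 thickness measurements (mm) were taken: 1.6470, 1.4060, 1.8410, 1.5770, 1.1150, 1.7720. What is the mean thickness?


Formula: Average = sum / n
Substituting: Average = 9.3580 / 6
Result: 1.5597 mm


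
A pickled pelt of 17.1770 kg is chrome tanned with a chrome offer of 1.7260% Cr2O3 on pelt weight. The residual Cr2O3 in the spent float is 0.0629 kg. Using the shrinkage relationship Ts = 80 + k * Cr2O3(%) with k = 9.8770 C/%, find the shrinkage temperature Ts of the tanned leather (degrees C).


Offered = pelt * offer_pct / 100 = 17.1770 * 1.7260 / 100 = 0.2965 kg
Uptake = offered - residual = 0.2965 - 0.0629 = 0.2336 kg
Cr2O3% on pelt = uptake / pelt * 100 = 0.2336 / 17.1770 * 100 = 1.3598 %
Ts = 80 + k * Cr2O3% = 80 + 9.8770 * 1.3598 = 93.4309 C


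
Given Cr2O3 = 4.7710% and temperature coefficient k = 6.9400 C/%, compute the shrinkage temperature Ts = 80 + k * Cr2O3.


Formula: Ts = 80 + k * Cr2O3
Substituting: Ts = 80 + 6.9400 * 4.7710
Result: 113.1107 C


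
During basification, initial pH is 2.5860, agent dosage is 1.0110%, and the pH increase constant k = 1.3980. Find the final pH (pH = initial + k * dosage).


Formula: pH_final = pH_initial + k * base_pct
Substituting: pH_final = 2.5860 + 1.3980 * 1.0110
Result: 3.9994


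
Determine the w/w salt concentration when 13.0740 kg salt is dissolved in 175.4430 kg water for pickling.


Formula: Conc = salt / (water + salt) * 100
Substituting: Conc = 13.0740 / (175.4430 + 13.0740) * 100
Result: 6.9352 %


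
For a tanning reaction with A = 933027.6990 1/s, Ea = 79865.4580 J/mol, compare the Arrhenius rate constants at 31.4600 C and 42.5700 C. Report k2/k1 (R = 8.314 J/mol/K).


T1 = 31.4600 + 273.15 = 304.6100 K; T2 = 42.5700 + 273.15 = 315.7200 K
k1 = A * exp(-Ea/(R*T1)) = 933027.6990 * exp(-79865.4580/(8.314*304.6100)) = 1.8795e-08 1/s
k2 = A * exp(-Ea/(R*T2)) = 933027.6990 * exp(-79865.4580/(8.314*315.7200)) = 5.7015e-08 1/s
k2/k1 = 5.7015e-08 / 1.8795e-08 = 3.0335


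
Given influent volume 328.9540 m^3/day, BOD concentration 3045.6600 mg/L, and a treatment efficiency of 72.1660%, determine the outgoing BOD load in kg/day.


Load_in = volume * conc / 1000 = 328.9540 * 3045.6600 / 1000 = 1001.8820 kg/day
Removed = Load_in * eff / 100 = 1001.8820 * 72.1660 / 100 = 723.0182 kg/day
Load_out = Load_in - Removed = 1001.8820 - 723.0182 = 278.8638 kg/day


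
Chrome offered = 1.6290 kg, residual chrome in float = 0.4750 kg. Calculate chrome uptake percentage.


Formula: Uptake = (offered - residual) / offered * 100
Substituting: Uptake = (1.6290 - 0.4750) / 1.6290 * 100
Result: 70.8410 %


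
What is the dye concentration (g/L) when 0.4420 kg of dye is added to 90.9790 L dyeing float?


Formula: Conc = dye_mass(kg) / volume(L) * 1000
Substituting: Conc = 0.4420 / 90.9790 * 1000
Result: 4.8583 g/L


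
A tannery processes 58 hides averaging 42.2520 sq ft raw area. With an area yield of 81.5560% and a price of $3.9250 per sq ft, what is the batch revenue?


Raw_total = N * avg_area = 58 * 42.2520 = 2450.6160 sq ft
Finished = Raw_total * yield / 100 = 2450.6160 * 81.5560 / 100 = 1998.6244 sq ft
Value = Finished * price = 1998.6244 * 3.9250 = 7844.6007 $


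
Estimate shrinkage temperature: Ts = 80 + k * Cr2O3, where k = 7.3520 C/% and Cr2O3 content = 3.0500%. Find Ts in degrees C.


Formula: Ts = 80 + k * Cr2O3
Substituting: Ts = 80 + 7.3520 * 3.0500
Result: 102.4236 C


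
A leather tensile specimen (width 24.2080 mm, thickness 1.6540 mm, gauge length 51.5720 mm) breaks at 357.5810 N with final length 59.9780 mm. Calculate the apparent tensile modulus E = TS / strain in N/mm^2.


TS = F / (w * t) = 357.5810 / (24.2080 * 1.6540) = 8.9306 N/mm^2
strain = (Lf - L0) / L0 = (59.9780 - 51.5720) / 51.5720 = 0.1630
E = TS / strain = 8.9306 / 0.1630 = 54.7904 N/mm^2


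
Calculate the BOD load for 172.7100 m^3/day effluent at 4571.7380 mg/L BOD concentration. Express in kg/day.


Formula: BOD_load = volume * conc / 1000
Substituting: BOD_load = 172.7100 * 4571.7380 / 1000
Result: 789.5849 kg/day


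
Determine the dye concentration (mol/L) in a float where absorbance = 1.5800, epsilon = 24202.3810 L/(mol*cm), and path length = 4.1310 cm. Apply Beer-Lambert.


Formula: c = A / (epsilon * l)
Substituting: c = 1.5800 / (24202.3810 * 4.1310)
Result: 1.5803e-05 mol/L


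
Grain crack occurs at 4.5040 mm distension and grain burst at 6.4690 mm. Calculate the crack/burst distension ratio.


Formula: Ratio = crack / burst
Substituting: Ratio = 4.5040 / 6.4690
Result: 0.6962


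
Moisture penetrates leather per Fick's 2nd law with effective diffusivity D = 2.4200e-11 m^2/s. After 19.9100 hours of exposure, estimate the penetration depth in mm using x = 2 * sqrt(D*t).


t = 19.9100 hr * 3600 = 71676.0000 s
D * t = 2.4200e-11 * 71676.0000 = 1.7346e-06
x = 2 * sqrt(D*t) = 2 * sqrt(1.7346e-06) = 0.00263405 m = 2.6341 mm


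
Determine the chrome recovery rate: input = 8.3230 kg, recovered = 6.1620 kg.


Formula: Recovery = recovered / input * 100
Substituting: Recovery = 6.1620 / 8.3230 * 100
Result: 74.0358 %


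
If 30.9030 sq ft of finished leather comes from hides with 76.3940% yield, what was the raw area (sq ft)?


Formula: raw = finished * 100 / yield
Substituting: raw = 30.9030 * 100 / 76.3940
Result: 40.4521 sq ft


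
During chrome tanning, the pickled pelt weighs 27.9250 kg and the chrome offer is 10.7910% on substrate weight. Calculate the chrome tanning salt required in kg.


Formula: Chrome = substrate * pct / 100
Substituting: Chrome = 27.9250 * 10.7910 / 100
Result: 3.0134 kg


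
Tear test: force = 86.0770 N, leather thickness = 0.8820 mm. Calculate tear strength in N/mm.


Formula: Tear strength = force / thickness
Substituting: Tear strength = 86.0770 / 0.8820
Result: 97.5930 N/mm


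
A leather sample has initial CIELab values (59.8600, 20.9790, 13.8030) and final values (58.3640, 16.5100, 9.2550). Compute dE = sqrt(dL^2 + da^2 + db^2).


dL = -1.4960, da = -4.4690, db = -4.5480
dE = sqrt((-1.4960)^2 + (-4.4690)^2 + (-4.5480)^2) = 6.5494


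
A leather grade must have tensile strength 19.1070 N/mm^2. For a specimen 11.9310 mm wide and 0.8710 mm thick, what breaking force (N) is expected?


Formula: F = TS * w * t
Substituting: F = 19.1070 * 11.9310 * 0.8710
Result: 198.5581 N


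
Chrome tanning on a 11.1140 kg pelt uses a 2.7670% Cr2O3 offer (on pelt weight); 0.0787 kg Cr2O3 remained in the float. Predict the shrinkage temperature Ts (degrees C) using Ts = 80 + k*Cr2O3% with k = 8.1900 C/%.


Offered = pelt * offer_pct / 100 = 11.1140 * 2.7670 / 100 = 0.3075 kg
Uptake = offered - residual = 0.3075 - 0.0787 = 0.2288 kg
Cr2O3% on pelt = uptake / pelt * 100 = 0.2288 / 11.1140 * 100 = 2.0589 %
Ts = 80 + k * Cr2O3% = 80 + 8.1900 * 2.0589 = 96.8623 C
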